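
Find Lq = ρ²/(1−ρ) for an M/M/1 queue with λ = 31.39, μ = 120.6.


ρ = 31.39/120.6 = 0.2603
Lq = ρ²/(1−ρ) = 0.06775/0.7397 = 0.09158

Final: 0.09158


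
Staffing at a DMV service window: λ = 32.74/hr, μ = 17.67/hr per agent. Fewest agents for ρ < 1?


Stability requires cμ > λ ⇔ c > λ/μ.
λ/μ = 32.74/17.67 = 1.8529
Minimum integer c = ⌊1.8529⌋ + 1 = 2
Check: 2·17.67 = 35.34 > 32.74, while 1·17.67 = 17.67 ≤ 32.74

Final: 2 servers


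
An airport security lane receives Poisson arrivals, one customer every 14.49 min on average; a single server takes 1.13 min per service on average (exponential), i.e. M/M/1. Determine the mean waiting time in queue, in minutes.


λ = 60/14.49 = 4.1408 /hr
μ = 60/1.13 = 53.0973 /hr
ρ = λ/μ = 4.1408/53.0973 = 0.07798
Wq = ρ/(μ−λ) = 0.07798/(53.0973−4.1408) = 0.001593 hr
In minutes: 0.001593·60 = 0.09558 min

Final: 0.09558 min


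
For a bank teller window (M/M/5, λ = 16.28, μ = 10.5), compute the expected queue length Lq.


a = λ/μ = 1.5505; ρ = a/5 = 0.3101
P₀ = 0.211743
Lq = P₀·a^c·ρ / (c!·(1−ρ)²) = 0.211743·8.96036·0.3101/(120·0.47597)
= 0.01030

Final: 0.01030


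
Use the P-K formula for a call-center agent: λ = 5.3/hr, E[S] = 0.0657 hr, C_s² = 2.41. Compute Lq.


ρ = λ·E[S] = 5.3·0.0657 = 0.3482
Lq = ρ²(1+C_s²)/(2(1−ρ)) = 0.1213·(1+2.41)/(2·0.6518)
= 0.1213·3.4100/1.3036 = 0.31718

Final: 0.31718


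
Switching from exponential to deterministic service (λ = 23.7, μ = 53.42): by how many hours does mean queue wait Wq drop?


ρ = 23.7/53.42 = 0.4437
Wq(M/M/1) = ρ/(μ−λ) = 0.4437/29.72 = 0.01493 hr
Wq(M/D/1) = ρ/(2(μ−λ)) = 0.007464 hr
Savings = 0.01493 − 0.007464 = 0.007464 hr

Final: 0.007464 hr


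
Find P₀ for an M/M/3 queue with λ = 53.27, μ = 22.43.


a = λ/μ = 53.27/22.43 = 2.3749; ρ = a/c = 0.7916
Σ_{k=0}^{2} a^k/k! (terms k=0..2) = 1.00000 + 2.37494 + 2.82018 = 6.19512
Tail: a^3/(3!(1−ρ)) = 13.39554/(6·0.2084) = 10.71548
P₀ = 1/(6.19512 + 10.71548) = 1/16.91060 = 0.059135

Final: 0.059135


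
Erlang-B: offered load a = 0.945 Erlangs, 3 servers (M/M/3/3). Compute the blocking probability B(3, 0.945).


B(c,a) = (a^c/c!) / Σ_{k=0}^{c} a^k/k!
a^3/3! = 0.140651
Σ terms (k=0..3): 1.00000 + 0.94500 + 0.44651 + 0.14065 = 2.532164
B = 0.140651/2.532164 = 0.055546

Final: 0.055546


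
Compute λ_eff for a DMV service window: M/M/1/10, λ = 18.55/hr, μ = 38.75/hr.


ρ = 0.4787; P_K = (1−ρ)ρ^10/(1−ρ^11) = 0.0003296
λ_eff = λ(1 − P_K) = 18.55·(1 − 0.0003296) = 18.55·0.999670 = 18.5439 /hr

Final: 18.5439 /hr


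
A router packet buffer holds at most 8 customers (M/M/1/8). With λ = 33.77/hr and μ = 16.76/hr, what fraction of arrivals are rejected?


ρ = λ/μ = 33.77/16.76 = 2.0149
P_K = (1−ρ)ρ^K/(1−ρ^(K+1)) = (-1.0149·271.679188)/(1 − 547.410870)
= -275.731682/-546.410870 = 0.504623

Final: 0.504623


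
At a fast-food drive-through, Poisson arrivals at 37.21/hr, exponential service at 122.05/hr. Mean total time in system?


W = 1/(μ−λ) = 1/(122.05 − 37.21) = 1/84.84 = 0.01179 hr

Final: 0.01179 hr


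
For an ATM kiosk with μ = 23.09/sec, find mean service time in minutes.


Mean service time = 1/μ = 1/23.09 second = 0.04331 second
In minutes: 0.04331 × 0.0166667 = 0.0007218 min

Final: 0.0007218 min


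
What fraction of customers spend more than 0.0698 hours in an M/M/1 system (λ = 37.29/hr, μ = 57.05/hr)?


W ~ Exponential(μ−λ) for M/M/1.
μ − λ = 57.05 − 37.29 = 19.7600
P(W > t) = e^{−(μ−λ)t} = e^{−1.3792} = 0.251768

Final: 0.251768


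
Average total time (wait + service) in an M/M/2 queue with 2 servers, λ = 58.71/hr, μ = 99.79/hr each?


a = 0.5883; ρ = 0.2942; P₀ = 0.545395
Lq = P₀·a^c·ρ/(c!(1−ρ)²) = 0.05573
Wq = Lq/λ = 0.05573/58.71 = 0.0009493 hr
W = Wq + 1/μ = 0.0009493 + 0.01002 = 0.01097 hr

Final: 0.01097 hr


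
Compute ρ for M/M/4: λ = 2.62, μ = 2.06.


ρ = λ/(cμ) = 2.62/(4·2.06) = 2.62/8.24 = 0.3180

Final: 0.3180


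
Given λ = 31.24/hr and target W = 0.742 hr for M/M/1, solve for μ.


W = 1/(μ−λ) ⇒ μ − λ = 1/W = 1/0.742 = 1.3477
μ = λ + 1/W = 31.24 + 1.3477 = 32.5877 per hr

Final: 32.5877 /hr


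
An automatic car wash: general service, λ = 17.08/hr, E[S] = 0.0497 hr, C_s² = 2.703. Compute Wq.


ρ = λ·E[S] = 17.08·0.0497 = 0.8489
E[S²] = E[S]²(1+C_s²) = 0.0497²·(1+2.703) = 0.009147
Wq = λ·E[S²]/(2(1−ρ)) = 17.08·0.009147/(2·0.1511) = 0.51688 hr

Final: 0.51688 hr


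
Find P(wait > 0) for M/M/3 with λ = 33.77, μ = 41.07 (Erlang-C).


a = λ/μ = 0.8223; ρ = a/3 = 0.2741
P₀ = 0.437074 (from M/M/c formula)
C(c,a) = [a^c/(c!(1−ρ))]·P₀ = [0.55593/(6·0.7259)]·0.437074
= 0.12764·0.437074 = 0.055787

Final: 0.055787


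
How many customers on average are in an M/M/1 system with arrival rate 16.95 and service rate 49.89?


ρ = λ/μ = 16.95/49.89 = 0.3397
L = ρ/(1−ρ) = 0.3397/(1 − 0.3397) = 0.3397/0.6603 = 0.5146

Final: 0.5146


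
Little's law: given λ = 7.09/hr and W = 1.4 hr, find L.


L = λW = 7.09·1.4 = 9.9260

Final: 9.9260


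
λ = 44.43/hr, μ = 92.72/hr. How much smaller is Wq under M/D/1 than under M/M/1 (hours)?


ρ = 44.43/92.72 = 0.4792
Wq(M/M/1) = ρ/(μ−λ) = 0.4792/48.29 = 0.009923 hr
Wq(M/D/1) = ρ/(2(μ−λ)) = 0.004962 hr
Savings = 0.009923 − 0.004962 = 0.004962 hr

Final: 0.004962 hr


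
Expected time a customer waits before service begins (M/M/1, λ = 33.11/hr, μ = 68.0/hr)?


ρ = 33.11/68.0 = 0.4869
Wq = ρ/(μ−λ) = 0.4869/(68.0 − 33.11) = 0.4869/34.89 = 0.01396 hr

Final: 0.01396 hr


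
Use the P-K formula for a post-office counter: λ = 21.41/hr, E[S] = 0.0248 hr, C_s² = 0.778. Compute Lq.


ρ = λ·E[S] = 21.41·0.0248 = 0.5310
Lq = ρ²(1+C_s²)/(2(1−ρ)) = 0.2819·(1+0.778)/(2·0.4690)
= 0.2819·1.7780/0.9381 = 0.53436

Final: 0.53436


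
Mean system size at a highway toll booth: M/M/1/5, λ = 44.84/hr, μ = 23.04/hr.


ρ = 44.84/23.04 = 1.9462
L = ρ[1 − (K+1)ρ^K + Kρ^(K+1)] / [(1−ρ)(1−ρ^(K+1))]
Numerator: 1.9462·(1 − 6·27.920015 + 5·54.337390) = 204.673700
Denominator: (-0.9462)·(-53.337390) = 50.466801
L = 204.673700/50.466801 = 4.0556

Final: 4.0556


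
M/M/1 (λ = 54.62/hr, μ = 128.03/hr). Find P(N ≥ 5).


ρ = 54.62/128.03 = 0.4266
P(N ≥ n) = ρ^n = 0.4266^5 = 0.014132

Final: 0.014132


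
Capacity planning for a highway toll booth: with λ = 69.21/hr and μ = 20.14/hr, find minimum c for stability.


Stability requires cμ > λ ⇔ c > λ/μ.
λ/μ = 69.21/20.14 = 3.4364
Minimum integer c = ⌊3.4364⌋ + 1 = 4
Check: 4·20.14 = 80.56 > 69.21, while 3·20.14 = 60.42 ≤ 69.21

Final: 4 servers


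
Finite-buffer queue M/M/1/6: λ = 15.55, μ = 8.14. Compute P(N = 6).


ρ = λ/μ = 15.55/8.14 = 1.9103
P_K = (1−ρ)ρ^K/(1−ρ^(K+1)) = (-0.9103·48.599962)/(1 − 92.841451)
= -44.241489/-91.841451 = 0.481716

Final: 0.481716


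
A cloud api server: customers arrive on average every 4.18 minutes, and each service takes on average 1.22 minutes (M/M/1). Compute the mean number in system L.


λ = 60/4.18 = 14.3541 /hr
μ = 60/1.22 = 49.1803 /hr
ρ = λ/μ = 14.3541/49.1803 = 0.2919
L = ρ/(1−ρ) = 0.2919/0.7081 = 0.4122

Final: 0.4122


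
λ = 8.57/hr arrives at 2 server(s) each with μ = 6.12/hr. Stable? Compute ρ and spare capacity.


Total capacity cμ = 2·6.12 = 12.24/hr
ρ = λ/(cμ) = 8.57/12.24 = 0.7002
Stable ⇔ ρ < 1: YES
Spare capacity = cμ − λ = 12.24 − 8.57 = 3.67/hr

Final: ρ = 0.7002; stable; margin = 3.67/hr


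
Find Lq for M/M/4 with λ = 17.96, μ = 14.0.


a = λ/μ = 1.2829; ρ = a/4 = 0.3207
P₀ = 0.275960
Lq = P₀·a^c·ρ / (c!·(1−ρ)²) = 0.275960·2.70840·0.3207/(24·0.46143)
= 0.02165

Final: 0.02165


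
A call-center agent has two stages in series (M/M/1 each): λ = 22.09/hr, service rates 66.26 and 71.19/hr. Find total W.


Each node sees arrival rate λ = 22.09/hr (tandem ⇒ throughput preserved).
W₁ = 1/(μ₁−λ) = 1/(66.26−22.09) = 0.02264 hr
W₂ = 1/(μ₂−λ) = 1/(71.19−22.09) = 0.02037 hr
W_total = W₁ + W₂ = 0.02264 + 0.02037 = 0.04301 hr

Final: 0.04301 hr


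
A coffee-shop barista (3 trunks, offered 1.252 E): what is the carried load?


B(3,1.252) = 0.097265 (Erlang-B)
Carried load = a(1 − B) = 1.252·(1 − 0.097265) = 1.252·0.902735 = 1.1302 E

Final: 1.1302 Erlangs


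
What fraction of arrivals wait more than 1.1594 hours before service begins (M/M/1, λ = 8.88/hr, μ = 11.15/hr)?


ρ = 8.88/11.15 = 0.7964
P(Wq > t) = ρ·e^{−(μ−λ)t} = 0.7964·e^{−2.6318}
= 0.7964·0.071946 = 0.057299

Final: 0.057299


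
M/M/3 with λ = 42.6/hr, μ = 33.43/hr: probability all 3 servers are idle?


a = λ/μ = 42.6/33.43 = 1.2743; ρ = a/c = 0.4248
Σ_{k=0}^{2} a^k/k! (terms k=0..2) = 1.00000 + 1.27430 + 0.81193 = 3.08623
Tail: a^3/(3!(1−ρ)) = 2.06928/(6·0.5752) = 0.59955
P₀ = 1/(3.08623 + 0.59955) = 1/3.68578 = 0.271313

Final: 0.271313


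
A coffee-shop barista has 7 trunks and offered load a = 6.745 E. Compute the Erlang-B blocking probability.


B(c,a) = (a^c/c!) / Σ_{k=0}^{c} a^k/k!
a^7/7! = 126.021064
Σ terms (k=0..7): 1.00000 + 6.74500 + 22.74751 + 51.14399 + 86.24155 + 116.33986 + 130.78539 + 126.02106 = 541.024366
B = 126.021064/541.024366 = 0.232930

Final: 0.232930


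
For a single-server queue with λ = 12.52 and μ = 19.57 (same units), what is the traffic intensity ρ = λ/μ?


ρ = λ/μ = 12.52/19.57 = 0.6398

Final: 0.6398


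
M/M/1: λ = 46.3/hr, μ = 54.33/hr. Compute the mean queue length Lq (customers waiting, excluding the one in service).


ρ = 46.3/54.33 = 0.8522
Lq = ρ²/(1−ρ) = 0.7262/0.1478 = 4.9137

Final: 4.9137


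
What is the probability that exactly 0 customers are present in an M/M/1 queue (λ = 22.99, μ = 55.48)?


ρ = 22.99/55.48 = 0.4144
P_n = (1−ρ)·ρ^n = (1 − 0.4144)·0.4144^0 = 0.5856·1.000000 = 0.585616

Final: 0.585616


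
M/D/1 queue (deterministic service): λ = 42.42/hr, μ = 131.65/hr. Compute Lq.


ρ = 42.42/131.65 = 0.3222
M/D/1: Lq = ρ²/(2(1−ρ)) = 0.1038/(2·0.6778) = 0.07659

Final: 0.07659


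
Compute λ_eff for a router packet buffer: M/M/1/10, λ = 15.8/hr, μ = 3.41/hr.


ρ = 4.6334; P_K = (1−ρ)ρ^10/(1−ρ^11) = 0.784177
λ_eff = λ(1 − P_K) = 15.8·(1 − 0.784177) = 15.8·0.215823 = 3.4100 /hr

Final: 3.4100 /hr


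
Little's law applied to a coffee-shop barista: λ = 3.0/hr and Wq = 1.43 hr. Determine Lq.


Lq = λWq = 3.0·1.43 = 4.2900

Final: 4.2900


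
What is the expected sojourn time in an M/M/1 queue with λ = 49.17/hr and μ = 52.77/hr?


W = 1/(μ−λ) = 1/(52.77 − 49.17) = 1/3.60 = 0.2778 hr

Final: 0.2778 hr


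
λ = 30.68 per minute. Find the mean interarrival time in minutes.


Mean interarrival time = 1/λ = 1/30.68 minute = 0.03259 minute
In minutes: 0.03259 × 1 = 0.03259 min

Final: 0.03259 min


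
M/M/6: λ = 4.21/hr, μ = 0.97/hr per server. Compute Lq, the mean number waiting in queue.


a = λ/μ = 4.3402; ρ = a/6 = 0.7234
P₀ = 0.011165
Lq = P₀·a^c·ρ / (c!·(1−ρ)²) = 0.011165·6684.39598·0.7234/(720·0.07653)
= 0.97981

Final: 0.97981


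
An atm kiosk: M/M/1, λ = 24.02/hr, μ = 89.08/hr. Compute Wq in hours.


ρ = 24.02/89.08 = 0.2696
Wq = ρ/(μ−λ) = 0.2696/(89.08 − 24.02) = 0.2696/65.06 = 0.004145 hr

Final: 0.004145 hr


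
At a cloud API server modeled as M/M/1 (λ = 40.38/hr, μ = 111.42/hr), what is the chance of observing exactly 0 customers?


ρ = 40.38/111.42 = 0.3624
P_n = (1−ρ)·ρ^n = (1 − 0.3624)·0.3624^0 = 0.6376·1.000000 = 0.637588

Final: 0.637588


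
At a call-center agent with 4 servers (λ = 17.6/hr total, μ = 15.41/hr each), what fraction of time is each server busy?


ρ = λ/(cμ) = 17.6/(4·15.41) = 17.6/61.64 = 0.2855

Final: 0.2855


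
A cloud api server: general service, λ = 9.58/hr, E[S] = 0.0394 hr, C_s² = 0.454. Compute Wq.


ρ = λ·E[S] = 9.58·0.0394 = 0.3775
E[S²] = E[S]²(1+C_s²) = 0.0394²·(1+0.454) = 0.002257
Wq = λ·E[S²]/(2(1−ρ)) = 9.58·0.002257/(2·0.6225) = 0.01737 hr

Final: 0.01737 hr


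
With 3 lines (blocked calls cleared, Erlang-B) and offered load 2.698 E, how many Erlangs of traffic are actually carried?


B(3,2.698) = 0.308479 (Erlang-B)
Carried load = a(1 − B) = 2.698·(1 − 0.308479) = 2.698·0.691521 = 1.8657 E

Final: 1.8657 Erlangs


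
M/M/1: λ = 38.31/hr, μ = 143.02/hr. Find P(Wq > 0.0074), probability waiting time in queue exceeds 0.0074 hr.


ρ = 38.31/143.02 = 0.2679
P(Wq > t) = ρ·e^{−(μ−λ)t} = 0.2679·e^{−0.7749}
= 0.2679·0.460771 = 0.123424

Final: 0.123424


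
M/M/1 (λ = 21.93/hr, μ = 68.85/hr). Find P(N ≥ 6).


ρ = 21.93/68.85 = 0.3185
P(N ≥ n) = ρ^n = 0.3185^6 = 0.001044

Final: 0.001044


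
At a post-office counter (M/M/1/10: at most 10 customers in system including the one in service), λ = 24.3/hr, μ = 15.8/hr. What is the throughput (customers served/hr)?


ρ = 1.5380; P_K = (1−ρ)ρ^10/(1−ρ^11) = 0.352893
λ_eff = λ(1 − P_K) = 24.3·(1 − 0.352893) = 24.3·0.647107 = 15.7247 /hr

Final: 15.7247 /hr


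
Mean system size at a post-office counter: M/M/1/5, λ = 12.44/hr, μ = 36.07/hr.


ρ = 12.44/36.07 = 0.3449
L = ρ[1 − (K+1)ρ^K + Kρ^(K+1)] / [(1−ρ)(1−ρ^(K+1))]
Numerator: 0.3449·(1 − 6·0.004879 + 5·0.001683) = 0.337690
Denominator: (0.6551)·(0.998317) = 0.654013
L = 0.337690/0.654013 = 0.5163

Final: 0.5163


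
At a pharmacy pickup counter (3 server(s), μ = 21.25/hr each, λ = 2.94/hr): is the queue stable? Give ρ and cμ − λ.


Total capacity cμ = 3·21.25 = 63.75/hr
ρ = λ/(cμ) = 2.94/63.75 = 0.04612
Stable ⇔ ρ < 1: YES
Spare capacity = cμ − λ = 63.75 − 2.94 = 60.81/hr

Final: ρ = 0.04612; stable; margin = 60.81/hr


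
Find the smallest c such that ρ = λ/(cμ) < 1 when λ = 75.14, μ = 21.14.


Stability requires cμ > λ ⇔ c > λ/μ.
λ/μ = 75.14/21.14 = 3.5544
Minimum integer c = ⌊3.5544⌋ + 1 = 4
Check: 4·21.14 = 84.56 > 75.14, while 3·21.14 = 63.42 ≤ 75.14

Final: 4 servers


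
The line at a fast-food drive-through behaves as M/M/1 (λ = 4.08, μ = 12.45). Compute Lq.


ρ = 4.08/12.45 = 0.3277
Lq = ρ²/(1−ρ) = 0.1074/0.6723 = 0.1597

Final: 0.1597


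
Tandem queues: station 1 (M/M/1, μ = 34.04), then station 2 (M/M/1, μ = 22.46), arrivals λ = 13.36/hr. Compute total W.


Each node sees arrival rate λ = 13.36/hr (tandem ⇒ throughput preserved).
W₁ = 1/(μ₁−λ) = 1/(34.04−13.36) = 0.04836 hr
W₂ = 1/(μ₂−λ) = 1/(22.46−13.36) = 0.10989 hr
W_total = W₁ + W₂ = 0.04836 + 0.10989 = 0.15825 hr

Final: 0.15825 hr


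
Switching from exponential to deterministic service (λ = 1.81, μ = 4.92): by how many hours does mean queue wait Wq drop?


ρ = 1.81/4.92 = 0.3679
Wq(M/M/1) = ρ/(μ−λ) = 0.3679/3.11 = 0.11829 hr
Wq(M/D/1) = ρ/(2(μ−λ)) = 0.05915 hr
Savings = 0.11829 − 0.05915 = 0.05915 hr

Final: 0.05915 hr


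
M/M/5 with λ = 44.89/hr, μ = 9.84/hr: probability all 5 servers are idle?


a = λ/μ = 44.89/9.84 = 4.5620; ρ = a/c = 0.9124
Σ_{k=0}^{4} a^k/k! (terms k=0..4) = 1.00000 + 4.56199 + 10.40588 + 15.82385 + 18.04707 = 49.83880
Tail: a^5/(5!(1−ρ)) = 1975.93446/(120·0.08760) = 187.96592
P₀ = 1/(49.83880 + 187.96592) = 1/237.80473 = 0.004205

Final: 0.004205


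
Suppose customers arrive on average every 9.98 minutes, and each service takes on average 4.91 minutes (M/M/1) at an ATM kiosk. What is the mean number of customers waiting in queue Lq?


λ = 60/9.98 = 6.0120 /hr
μ = 60/4.91 = 12.2200 /hr
ρ = λ/μ = 6.0120/12.2200 = 0.4920
Lq = ρ²/(1−ρ) = 0.2420/0.5080 = 0.4765

Final: 0.4765


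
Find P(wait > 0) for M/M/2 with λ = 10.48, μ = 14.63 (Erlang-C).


a = λ/μ = 0.7163; ρ = a/2 = 0.3582
P₀ = 0.472572 (from M/M/c formula)
C(c,a) = [a^c/(c!(1−ρ))]·P₀ = [0.51314/(2·0.6418)]·0.472572
= 0.39974·0.472572 = 0.188908

Final: 0.188908


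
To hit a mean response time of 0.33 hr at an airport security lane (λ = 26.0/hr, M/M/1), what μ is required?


W = 1/(μ−λ) ⇒ μ − λ = 1/W = 1/0.33 = 3.0303
μ = λ + 1/W = 26.0 + 3.0303 = 29.0303 per hr

Final: 29.0303 /hr


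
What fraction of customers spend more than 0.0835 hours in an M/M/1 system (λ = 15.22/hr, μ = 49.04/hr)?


W ~ Exponential(μ−λ) for M/M/1.
μ − λ = 49.04 − 15.22 = 33.8200
P(W > t) = e^{−(μ−λ)t} = e^{−2.8240} = 0.059370

Final: 0.059370


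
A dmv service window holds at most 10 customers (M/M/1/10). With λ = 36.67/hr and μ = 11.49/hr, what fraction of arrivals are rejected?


ρ = λ/μ = 36.67/11.49 = 3.1915
P_K = (1−ρ)ρ^K/(1−ρ^(K+1)) = (-2.1915·109624.799666)/(1 − 349864.351937)
= -240239.552271/-349863.351937 = 0.686667

Final: 0.686667


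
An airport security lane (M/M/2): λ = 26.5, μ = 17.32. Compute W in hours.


a = 1.5300; ρ = 0.7650; P₀ = 0.133137
Lq = P₀·a^c·ρ/(c!(1−ρ)²) = 2.15894
Wq = Lq/λ = 2.15894/26.5 = 0.08147 hr
W = Wq + 1/μ = 0.08147 + 0.05774 = 0.13921 hr

Final: 0.13921 hr


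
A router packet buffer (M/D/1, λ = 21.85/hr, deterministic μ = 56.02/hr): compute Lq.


ρ = 21.85/56.02 = 0.3900
M/D/1: Lq = ρ²/(2(1−ρ)) = 0.1521/(2·0.6100) = 0.12471

Final: 0.12471


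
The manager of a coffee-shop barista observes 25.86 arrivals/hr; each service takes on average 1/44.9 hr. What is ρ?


ρ = λ/μ = 25.86/44.9 = 0.5759

Final: 0.5759


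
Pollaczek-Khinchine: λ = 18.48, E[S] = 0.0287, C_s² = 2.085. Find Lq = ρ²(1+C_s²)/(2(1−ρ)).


ρ = λ·E[S] = 18.48·0.0287 = 0.5304
Lq = ρ²(1+C_s²)/(2(1−ρ)) = 0.2813·(1+2.085)/(2·0.4696)
= 0.2813·3.0850/0.9392 = 0.92394

Final: 0.92394


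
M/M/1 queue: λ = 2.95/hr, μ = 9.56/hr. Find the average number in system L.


ρ = λ/μ = 2.95/9.56 = 0.3086
L = ρ/(1−ρ) = 0.3086/(1 − 0.3086) = 0.3086/0.6914 = 0.4463

Final: 0.4463


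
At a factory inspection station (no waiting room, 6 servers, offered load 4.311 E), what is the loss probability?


B(c,a) = (a^c/c!) / Σ_{k=0}^{c} a^k/k!
a^6/6! = 8.915293
Σ terms (k=0..6): 1.00000 + 4.31100 + 9.29236 + 13.35312 + 14.39133 + 12.40820 + 8.91529 = 63.671306
B = 8.915293/63.671306 = 0.140021

Final: 0.140021


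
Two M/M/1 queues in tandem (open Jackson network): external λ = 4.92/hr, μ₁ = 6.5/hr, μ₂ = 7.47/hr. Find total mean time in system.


Each node sees arrival rate λ = 4.92/hr (tandem ⇒ throughput preserved).
W₁ = 1/(μ₁−λ) = 1/(6.5−4.92) = 0.63291 hr
W₂ = 1/(μ₂−λ) = 1/(7.47−4.92) = 0.39216 hr
W_total = W₁ + W₂ = 0.63291 + 0.39216 = 1.02507 hr

Final: 1.02507 hr


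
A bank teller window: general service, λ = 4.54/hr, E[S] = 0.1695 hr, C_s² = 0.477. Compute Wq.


ρ = λ·E[S] = 4.54·0.1695 = 0.7695
E[S²] = E[S]²(1+C_s²) = 0.1695²·(1+0.477) = 0.042435
Wq = λ·E[S²]/(2(1−ρ)) = 4.54·0.042435/(2·0.2305) = 0.41796 hr

Final: 0.41796 hr


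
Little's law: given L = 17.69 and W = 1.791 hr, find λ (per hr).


λ = L/W = 17.69/1.791 = 9.8772 /hr

Final: 9.8772 /hr


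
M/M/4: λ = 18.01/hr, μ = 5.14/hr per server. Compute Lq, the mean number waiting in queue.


a = λ/μ = 3.5039; ρ = a/4 = 0.8760
P₀ = 0.014609
Lq = P₀·a^c·ρ / (c!·(1−ρ)²) = 0.014609·150.73093·0.8760/(24·0.01538)
= 5.22486

Final: 5.22486


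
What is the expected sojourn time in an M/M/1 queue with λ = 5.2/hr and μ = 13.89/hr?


W = 1/(μ−λ) = 1/(13.89 − 5.2) = 1/8.69 = 0.1151 hr

Final: 0.1151 hr


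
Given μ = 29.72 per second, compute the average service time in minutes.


Mean service time = 1/μ = 1/29.72 second = 0.03365 second
In minutes: 0.03365 × 0.0166667 = 0.0005608 min

Final: 0.0005608 min


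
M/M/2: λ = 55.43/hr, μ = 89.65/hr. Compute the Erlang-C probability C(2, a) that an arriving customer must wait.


a = λ/μ = 0.6183; ρ = a/2 = 0.3091
P₀ = 0.527713 (from M/M/c formula)
C(c,a) = [a^c/(c!(1−ρ))]·P₀ = [0.38229/(2·0.6909)]·0.527713
= 0.27668·0.527713 = 0.146006

Final: 0.146006


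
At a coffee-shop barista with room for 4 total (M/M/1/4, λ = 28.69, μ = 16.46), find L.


ρ = 28.69/16.46 = 1.7430
L = ρ[1 − (K+1)ρ^K + Kρ^(K+1)] / [(1−ρ)(1−ρ^(K+1))]
Numerator: 1.7430·(1 − 5·9.230025 + 4·16.088057) = 33.469521
Denominator: (-0.7430)·(-15.088057) = 11.210628
L = 33.469521/11.210628 = 2.9855

Final: 2.9855


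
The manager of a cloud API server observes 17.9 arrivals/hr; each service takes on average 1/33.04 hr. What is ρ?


ρ = λ/μ = 17.9/33.04 = 0.5418

Final: 0.5418


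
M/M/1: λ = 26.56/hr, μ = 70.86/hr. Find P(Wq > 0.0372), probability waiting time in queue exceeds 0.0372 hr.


ρ = 26.56/70.86 = 0.3748
P(Wq > t) = ρ·e^{−(μ−λ)t} = 0.3748·e^{−1.6480}
= 0.3748·0.192442 = 0.072132

Final: 0.072132


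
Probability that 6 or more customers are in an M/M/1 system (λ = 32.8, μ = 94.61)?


ρ = 32.8/94.61 = 0.3467
P(N ≥ n) = ρ^n = 0.3467^6 = 0.001736

Final: 0.001736


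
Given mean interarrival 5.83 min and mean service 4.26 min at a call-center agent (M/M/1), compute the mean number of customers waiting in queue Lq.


λ = 60/5.83 = 10.2916 /hr
μ = 60/4.26 = 14.0845 /hr
ρ = λ/μ = 10.2916/14.0845 = 0.7307
Lq = ρ²/(1−ρ) = 0.5339/0.2693 = 1.9827

Final: 1.9827


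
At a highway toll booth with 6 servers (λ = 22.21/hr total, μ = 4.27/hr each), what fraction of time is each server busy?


ρ = λ/(cμ) = 22.21/(6·4.27) = 22.21/25.62 = 0.8669

Final: 0.8669


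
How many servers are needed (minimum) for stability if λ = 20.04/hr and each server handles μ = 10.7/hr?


Stability requires cμ > λ ⇔ c > λ/μ.
λ/μ = 20.04/10.7 = 1.8729
Minimum integer c = ⌊1.8729⌋ + 1 = 2
Check: 2·10.7 = 21.40 > 20.04, while 1·10.7 = 10.70 ≤ 20.04

Final: 2 servers


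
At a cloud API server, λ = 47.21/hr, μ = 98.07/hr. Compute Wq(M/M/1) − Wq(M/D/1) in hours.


ρ = 47.21/98.07 = 0.4814
Wq(M/M/1) = ρ/(μ−λ) = 0.4814/50.86 = 0.009465 hr
Wq(M/D/1) = ρ/(2(μ−λ)) = 0.004733 hr
Savings = 0.009465 − 0.004733 = 0.004733 hr

Final: 0.004733 hr


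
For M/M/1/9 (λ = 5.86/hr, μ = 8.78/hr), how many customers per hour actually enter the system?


ρ = 0.6674; P_K = (1−ρ)ρ^9/(1−ρ^10) = 0.008896
λ_eff = λ(1 − P_K) = 5.86·(1 − 0.008896) = 5.86·0.991104 = 5.8079 /hr

Final: 5.8079 /hr


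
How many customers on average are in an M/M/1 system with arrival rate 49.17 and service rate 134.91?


ρ = λ/μ = 49.17/134.91 = 0.3645
L = ρ/(1−ρ) = 0.3645/(1 − 0.3645) = 0.3645/0.6355 = 0.5735

Final: 0.5735


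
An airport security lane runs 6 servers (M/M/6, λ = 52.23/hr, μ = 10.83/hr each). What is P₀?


a = λ/μ = 52.23/10.83 = 4.8227; ρ = a/c = 0.8038
Σ_{k=0}^{5} a^k/k! (terms k=0..5) = 1.00000 + 4.82271 + 11.62929 + 18.69491 + 22.54006 + 21.74085 = 80.42783
Tail: a^6/(6!(1−ρ)) = 12581.99231/(720·0.1962) = 89.06077
P₀ = 1/(80.42783 + 89.06077) = 1/169.48860 = 0.005900

Final: 0.005900


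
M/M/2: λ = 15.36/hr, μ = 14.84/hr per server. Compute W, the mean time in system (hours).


a = 1.0350; ρ = 0.5175; P₀ = 0.317940
Lq = P₀·a^c·ρ/(c!(1−ρ)²) = 0.37862
Wq = Lq/λ = 0.37862/15.36 = 0.02465 hr
W = Wq + 1/μ = 0.02465 + 0.06739 = 0.09203 hr

Final: 0.09203 hr


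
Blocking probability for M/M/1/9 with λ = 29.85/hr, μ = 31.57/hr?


ρ = λ/μ = 29.85/31.57 = 0.9455
P_K = (1−ρ)ρ^K/(1−ρ^(K+1)) = (0.05448·0.603987)/(1 − 0.571081)
= 0.032906/0.428919 = 0.076720

Final: 0.076720


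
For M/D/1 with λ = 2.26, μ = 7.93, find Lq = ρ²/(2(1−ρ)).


ρ = 2.26/7.93 = 0.2850
M/D/1: Lq = ρ²/(2(1−ρ)) = 0.08122/(2·0.7150) = 0.05680

Final: 0.05680


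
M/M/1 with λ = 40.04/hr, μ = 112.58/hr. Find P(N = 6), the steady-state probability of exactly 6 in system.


ρ = 40.04/112.58 = 0.3557
P_n = (1−ρ)·ρ^n = (1 − 0.3557)·0.3557^6 = 0.6443·0.002024 = 0.001304

Final: 0.001304


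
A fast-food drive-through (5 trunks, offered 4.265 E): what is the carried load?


B(5,4.265) = 0.222573 (Erlang-B)
Carried load = a(1 − B) = 4.265·(1 − 0.222573) = 4.265·0.777427 = 3.3157 E

Final: 3.3157 Erlangs


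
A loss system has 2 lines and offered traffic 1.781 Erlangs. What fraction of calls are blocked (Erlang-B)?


B(c,a) = (a^c/c!) / Σ_{k=0}^{c} a^k/k!
a^2/2! = 1.585980
Σ terms (k=0..2): 1.00000 + 1.78100 + 1.58598 = 4.366980
B = 1.585980/4.366980 = 0.363176

Final: 0.363176


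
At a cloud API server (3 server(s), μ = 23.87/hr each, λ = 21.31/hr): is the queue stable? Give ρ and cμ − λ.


Total capacity cμ = 3·23.87 = 71.61/hr
ρ = λ/(cμ) = 21.31/71.61 = 0.2976
Stable ⇔ ρ < 1: YES
Spare capacity = cμ − λ = 71.61 − 21.31 = 50.30/hr

Final: ρ = 0.2976; stable; margin = 50.30/hr


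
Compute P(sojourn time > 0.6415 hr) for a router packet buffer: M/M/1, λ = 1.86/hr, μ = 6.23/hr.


W ~ Exponential(μ−λ) for M/M/1.
μ − λ = 6.23 − 1.86 = 4.3700
P(W > t) = e^{−(μ−λ)t} = e^{−2.8034} = 0.060606

Final: 0.060606


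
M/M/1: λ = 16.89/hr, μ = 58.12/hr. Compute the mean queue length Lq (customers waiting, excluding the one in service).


ρ = 16.89/58.12 = 0.2906
Lq = ρ²/(1−ρ) = 0.08445/0.7094 = 0.1190

Final: 0.1190


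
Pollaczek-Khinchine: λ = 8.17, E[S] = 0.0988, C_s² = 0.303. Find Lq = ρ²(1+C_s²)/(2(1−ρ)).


ρ = λ·E[S] = 8.17·0.0988 = 0.8072
Lq = ρ²(1+C_s²)/(2(1−ρ)) = 0.6516·(1+0.303)/(2·0.1928)
= 0.6516·1.3030/0.3856 = 2.20169

Final: 2.20169


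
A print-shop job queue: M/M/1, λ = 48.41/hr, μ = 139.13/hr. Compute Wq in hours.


ρ = 48.41/139.13 = 0.3479
Wq = ρ/(μ−λ) = 0.3479/(139.13 − 48.41) = 0.3479/90.72 = 0.003835 hr

Final: 0.003835 hr


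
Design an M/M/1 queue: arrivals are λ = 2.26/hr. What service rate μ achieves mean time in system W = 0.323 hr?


W = 1/(μ−λ) ⇒ μ − λ = 1/W = 1/0.323 = 3.0960
μ = λ + 1/W = 2.26 + 3.0960 = 5.3560 per hr

Final: 5.3560 /hr


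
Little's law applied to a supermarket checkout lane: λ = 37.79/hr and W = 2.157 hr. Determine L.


L = λW = 37.79·2.157 = 81.5130

Final: 81.5130


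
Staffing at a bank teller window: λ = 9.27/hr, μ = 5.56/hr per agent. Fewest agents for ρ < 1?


Stability requires cμ > λ ⇔ c > λ/μ.
λ/μ = 9.27/5.56 = 1.6673
Minimum integer c = ⌊1.6673⌋ + 1 = 2
Check: 2·5.56 = 11.12 > 9.27, while 1·5.56 = 5.56 ≤ 9.27

Final: 2 servers


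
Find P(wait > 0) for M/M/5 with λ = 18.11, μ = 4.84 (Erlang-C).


a = λ/μ = 3.7417; ρ = a/5 = 0.7483
P₀ = 0.018894 (from M/M/c formula)
C(c,a) = [a^c/(c!(1−ρ))]·P₀ = [733.44144/(120·0.2517)]·0.018894
= 24.28747·0.018894 = 0.458878

Final: 0.458878


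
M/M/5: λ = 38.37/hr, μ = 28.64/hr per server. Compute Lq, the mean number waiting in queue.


a = λ/μ = 1.3397; ρ = a/5 = 0.2679
P₀ = 0.261689
Lq = P₀·a^c·ρ / (c!·(1−ρ)²) = 0.261689·4.31612·0.2679/(120·0.53590)
= 0.004706

Final: 0.004706


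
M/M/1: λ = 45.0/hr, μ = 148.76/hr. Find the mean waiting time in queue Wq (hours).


ρ = 45.0/148.76 = 0.3025
Wq = ρ/(μ−λ) = 0.3025/(148.76 − 45.0) = 0.3025/103.76 = 0.002915 hr

Final: 0.002915 hr


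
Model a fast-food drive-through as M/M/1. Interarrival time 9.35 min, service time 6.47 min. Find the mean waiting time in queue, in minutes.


λ = 60/9.35 = 6.4171 /hr
μ = 60/6.47 = 9.2736 /hr
ρ = λ/μ = 6.4171/9.2736 = 0.6920
Wq = ρ/(μ−λ) = 0.6920/(9.2736−6.4171) = 0.24225 hr
In minutes: 0.24225·60 = 14.535 min

Final: 14.535 min


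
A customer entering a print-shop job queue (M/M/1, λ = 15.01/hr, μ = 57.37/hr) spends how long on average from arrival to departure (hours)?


W = 1/(μ−λ) = 1/(57.37 − 15.01) = 1/42.36 = 0.02361 hr

Final: 0.02361 hr


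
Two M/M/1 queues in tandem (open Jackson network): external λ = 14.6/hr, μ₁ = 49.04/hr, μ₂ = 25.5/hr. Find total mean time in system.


Each node sees arrival rate λ = 14.6/hr (tandem ⇒ throughput preserved).
W₁ = 1/(μ₁−λ) = 1/(49.04−14.6) = 0.02904 hr
W₂ = 1/(μ₂−λ) = 1/(25.5−14.6) = 0.09174 hr
W_total = W₁ + W₂ = 0.02904 + 0.09174 = 0.12078 hr

Final: 0.12078 hr


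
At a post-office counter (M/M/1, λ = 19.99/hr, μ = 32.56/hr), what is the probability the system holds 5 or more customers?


ρ = 19.99/32.56 = 0.6139
P(N ≥ n) = ρ^n = 0.6139^5 = 0.087225

Final: 0.087225


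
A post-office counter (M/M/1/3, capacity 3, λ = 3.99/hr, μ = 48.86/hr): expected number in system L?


ρ = 3.99/48.86 = 0.08166
L = ρ[1 − (K+1)ρ^K + Kρ^(K+1)] / [(1−ρ)(1−ρ^(K+1))]
Numerator: 0.08166·(1 − 4·0.0005446 + 3·0.00004447) = 0.081495
Denominator: (0.9183)·(0.999956) = 0.918297
L = 0.081495/0.918297 = 0.08875

Final: 0.08875


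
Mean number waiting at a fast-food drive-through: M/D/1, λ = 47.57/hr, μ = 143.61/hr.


ρ = 47.57/143.61 = 0.3312
M/D/1: Lq = ρ²/(2(1−ρ)) = 0.1097/(2·0.6688) = 0.08204

Final: 0.08204


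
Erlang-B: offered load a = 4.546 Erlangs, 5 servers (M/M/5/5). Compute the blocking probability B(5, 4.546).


B(c,a) = (a^c/c!) / Σ_{k=0}^{c} a^k/k!
a^5/5! = 16.179530
Σ terms (k=0..5): 1.00000 + 4.54600 + 10.33306 + 15.65803 + 17.79535 + 16.17953 = 65.511964
B = 16.179530/65.511964 = 0.246971

Final: 0.246971


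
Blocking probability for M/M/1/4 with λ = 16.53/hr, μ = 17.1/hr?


ρ = λ/μ = 16.53/17.1 = 0.9667
P_K = (1−ρ)ρ^K/(1−ρ^(K+1)) = (0.03333·0.873186)/(1 − 0.844080)
= 0.029106/0.155920 = 0.186674

Final: 0.186674


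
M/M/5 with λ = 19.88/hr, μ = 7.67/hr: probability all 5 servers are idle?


a = λ/μ = 19.88/7.67 = 2.5919; ρ = a/c = 0.5184
Σ_{k=0}^{4} a^k/k! (terms k=0..4) = 1.00000 + 2.59192 + 3.35902 + 2.90210 + 1.88050 = 11.73353
Tail: a^5/(5!(1−ρ)) = 116.97824/(120·0.4816) = 2.02405
P₀ = 1/(11.73353 + 2.02405) = 1/13.75758 = 0.072687

Final: 0.072687


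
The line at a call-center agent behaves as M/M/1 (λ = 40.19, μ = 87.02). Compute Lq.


ρ = 40.19/87.02 = 0.4618
Lq = ρ²/(1−ρ) = 0.2133/0.5382 = 0.3964

Final: 0.3964


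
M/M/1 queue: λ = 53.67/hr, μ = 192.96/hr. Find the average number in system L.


ρ = λ/μ = 53.67/192.96 = 0.2781
L = ρ/(1−ρ) = 0.2781/(1 − 0.2781) = 0.2781/0.7219 = 0.3853

Final: 0.3853


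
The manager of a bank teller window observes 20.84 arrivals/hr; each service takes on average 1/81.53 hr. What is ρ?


ρ = λ/μ = 20.84/81.53 = 0.2556

Final: 0.2556


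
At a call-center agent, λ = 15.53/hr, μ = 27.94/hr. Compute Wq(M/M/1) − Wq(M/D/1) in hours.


ρ = 15.53/27.94 = 0.5558
Wq(M/M/1) = ρ/(μ−λ) = 0.5558/12.41 = 0.04479 hr
Wq(M/D/1) = ρ/(2(μ−λ)) = 0.02239 hr
Savings = 0.04479 − 0.02239 = 0.02239 hr

Final: 0.02239 hr


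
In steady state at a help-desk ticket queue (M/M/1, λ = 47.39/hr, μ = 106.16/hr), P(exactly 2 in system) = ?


ρ = 47.39/106.16 = 0.4464
P_n = (1−ρ)·ρ^n = (1 − 0.4464)·0.4464^2 = 0.5536·0.199274 = 0.110318

Final: 0.110318


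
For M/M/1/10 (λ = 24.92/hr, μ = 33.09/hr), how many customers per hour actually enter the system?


ρ = 0.7531; P_K = (1−ρ)ρ^10/(1−ρ^11) = 0.015159
λ_eff = λ(1 − P_K) = 24.92·(1 − 0.015159) = 24.92·0.984841 = 24.5422 /hr

Final: 24.5422 /hr


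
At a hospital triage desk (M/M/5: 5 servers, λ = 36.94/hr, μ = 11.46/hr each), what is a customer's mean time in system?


a = 3.2234; ρ = 0.6447; P₀ = 0.036153
Lq = P₀·a^c·ρ/(c!(1−ρ)²) = 0.53534
Wq = Lq/λ = 0.53534/36.94 = 0.01449 hr
W = Wq + 1/μ = 0.01449 + 0.08726 = 0.10175 hr

Final: 0.10175 hr


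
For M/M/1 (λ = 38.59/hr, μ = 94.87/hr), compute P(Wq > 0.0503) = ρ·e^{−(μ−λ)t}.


ρ = 38.59/94.87 = 0.4068
P(Wq > t) = ρ·e^{−(μ−λ)t} = 0.4068·e^{−2.8309}
= 0.4068·0.058961 = 0.023983

Final: 0.023983


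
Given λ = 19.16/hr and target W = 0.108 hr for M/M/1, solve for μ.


W = 1/(μ−λ) ⇒ μ − λ = 1/W = 1/0.108 = 9.2593
μ = λ + 1/W = 19.16 + 9.2593 = 28.4193 per hr

Final: 28.4193 /hr


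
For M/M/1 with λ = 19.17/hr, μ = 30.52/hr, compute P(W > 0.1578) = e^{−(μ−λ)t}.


W ~ Exponential(μ−λ) for M/M/1.
μ − λ = 30.52 − 19.17 = 11.3500
P(W > t) = e^{−(μ−λ)t} = e^{−1.7910} = 0.166788

Final: 0.166788


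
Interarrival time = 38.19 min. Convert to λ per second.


λ = 1/(interarrival time) in consistent units.
1 second = 0.0166667 min, so λ = 0.0166667/38.19 = 0.0004364 per second

Final: 0.0004364 /sec


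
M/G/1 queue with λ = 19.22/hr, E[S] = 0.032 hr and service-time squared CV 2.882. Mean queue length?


ρ = λ·E[S] = 19.22·0.032 = 0.6150
Lq = ρ²(1+C_s²)/(2(1−ρ)) = 0.3783·(1+2.882)/(2·0.3850)
= 0.3783·3.8820/0.7699 = 1.90729

Final: 1.90729


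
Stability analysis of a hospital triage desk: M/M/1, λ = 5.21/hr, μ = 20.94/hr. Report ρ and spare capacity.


Total capacity cμ = 1·20.94 = 20.94/hr
ρ = λ/(cμ) = 5.21/20.94 = 0.2488
Stable ⇔ ρ < 1: YES
Spare capacity = cμ − λ = 20.94 − 5.21 = 15.73/hr

Final: ρ = 0.2488; stable; margin = 15.73/hr


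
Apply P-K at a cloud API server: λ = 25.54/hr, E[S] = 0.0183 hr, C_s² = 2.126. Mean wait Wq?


ρ = λ·E[S] = 25.54·0.0183 = 0.4674
E[S²] = E[S]²(1+C_s²) = 0.0183²·(1+2.126) = 0.001047
Wq = λ·E[S²]/(2(1−ρ)) = 25.54·0.001047/(2·0.5326) = 0.02510 hr

Final: 0.02510 hr


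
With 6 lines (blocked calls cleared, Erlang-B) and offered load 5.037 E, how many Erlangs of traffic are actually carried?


B(6,5.037) = 0.194627 (Erlang-B)
Carried load = a(1 − B) = 5.037·(1 − 0.194627) = 5.037·0.805373 = 4.0567 E

Final: 4.0567 Erlangs


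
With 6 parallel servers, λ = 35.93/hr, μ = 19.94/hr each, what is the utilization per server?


ρ = λ/(cμ) = 35.93/(6·19.94) = 35.93/119.64 = 0.3003

Final: 0.3003


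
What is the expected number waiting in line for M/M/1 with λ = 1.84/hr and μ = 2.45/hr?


ρ = 1.84/2.45 = 0.7510
Lq = ρ²/(1−ρ) = 0.5640/0.2490 = 2.2654

Final: 2.2654


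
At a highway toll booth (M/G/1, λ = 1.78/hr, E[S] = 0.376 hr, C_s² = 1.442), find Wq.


ρ = λ·E[S] = 1.78·0.376 = 0.6693
E[S²] = E[S]²(1+C_s²) = 0.376²·(1+1.442) = 0.345240
Wq = λ·E[S²]/(2(1−ρ)) = 1.78·0.345240/(2·0.3307) = 0.92908 hr

Final: 0.92908 hr


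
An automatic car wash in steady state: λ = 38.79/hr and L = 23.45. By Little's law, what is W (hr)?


W = L/λ = 23.45/38.79 = 0.6045 hr

Final: 0.6045 hr


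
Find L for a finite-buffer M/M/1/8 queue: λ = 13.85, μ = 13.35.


ρ = 13.85/13.35 = 1.0375
L = ρ[1 − (K+1)ρ^K + Kρ^(K+1)] / [(1−ρ)(1−ρ^(K+1))]
Numerator: 1.0375·(1 − 9·1.341986 + 8·1.392248) = 0.062358
Denominator: (-0.03745)·(-0.392248) = 0.014691
L = 0.062358/0.014691 = 4.2447

Final: 4.2447


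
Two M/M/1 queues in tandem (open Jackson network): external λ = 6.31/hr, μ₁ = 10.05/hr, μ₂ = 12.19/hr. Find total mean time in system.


Each node sees arrival rate λ = 6.31/hr (tandem ⇒ throughput preserved).
W₁ = 1/(μ₁−λ) = 1/(10.05−6.31) = 0.26738 hr
W₂ = 1/(μ₂−λ) = 1/(12.19−6.31) = 0.17007 hr
W_total = W₁ + W₂ = 0.26738 + 0.17007 = 0.43745 hr

Final: 0.43745 hr


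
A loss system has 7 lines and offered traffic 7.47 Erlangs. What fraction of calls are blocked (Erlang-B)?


B(c,a) = (a^c/c!) / Σ_{k=0}^{c} a^k/k!
a^7/7! = 257.521608
Σ terms (k=0..7): 1.00000 + 7.47000 + 27.90045 + 69.47212 + 129.73919 + 193.83034 + 241.31878 + 257.52161 = 928.252483
B = 257.521608/928.252483 = 0.277426

Final: 0.277426


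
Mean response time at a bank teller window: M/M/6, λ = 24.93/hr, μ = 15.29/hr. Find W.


a = 1.6305; ρ = 0.2717; P₀ = 0.195754
Lq = P₀·a^c·ρ/(c!(1−ρ)²) = 0.002617
Wq = Lq/λ = 0.002617/24.93 = 0.0001050 hr
W = Wq + 1/μ = 0.0001050 + 0.06540 = 0.06551 hr

Final: 0.06551 hr


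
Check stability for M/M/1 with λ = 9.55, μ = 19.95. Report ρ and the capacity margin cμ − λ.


Total capacity cμ = 1·19.95 = 19.95/hr
ρ = λ/(cμ) = 9.55/19.95 = 0.4787
Stable ⇔ ρ < 1: YES
Spare capacity = cμ − λ = 19.95 − 9.55 = 10.40/hr

Final: ρ = 0.4787; stable; margin = 10.40/hr


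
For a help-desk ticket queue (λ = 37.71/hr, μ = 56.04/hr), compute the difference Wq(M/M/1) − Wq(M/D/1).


ρ = 37.71/56.04 = 0.6729
Wq(M/M/1) = ρ/(μ−λ) = 0.6729/18.33 = 0.03671 hr
Wq(M/D/1) = ρ/(2(μ−λ)) = 0.01836 hr
Savings = 0.03671 − 0.01836 = 0.01836 hr

Final: 0.01836 hr


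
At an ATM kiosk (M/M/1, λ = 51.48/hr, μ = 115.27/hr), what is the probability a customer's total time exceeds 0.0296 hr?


W ~ Exponential(μ−λ) for M/M/1.
μ − λ = 115.27 − 51.48 = 63.7900
P(W > t) = e^{−(μ−λ)t} = e^{−1.8882} = 0.151346

Final: 0.151346


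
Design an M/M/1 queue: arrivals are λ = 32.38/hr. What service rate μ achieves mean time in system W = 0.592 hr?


W = 1/(μ−λ) ⇒ μ − λ = 1/W = 1/0.592 = 1.6892
μ = λ + 1/W = 32.38 + 1.6892 = 34.0692 per hr

Final: 34.0692 /hr


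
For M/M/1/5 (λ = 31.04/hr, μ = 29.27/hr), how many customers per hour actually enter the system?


ρ = 1.0605; P_K = (1−ρ)ρ^5/(1−ρ^6) = 0.192050
λ_eff = λ(1 − P_K) = 31.04·(1 − 0.192050) = 31.04·0.807950 = 25.0788 /hr

Final: 25.0788 /hr


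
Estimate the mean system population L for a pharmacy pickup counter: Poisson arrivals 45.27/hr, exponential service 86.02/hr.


ρ = λ/μ = 45.27/86.02 = 0.5263
L = ρ/(1−ρ) = 0.5263/(1 − 0.5263) = 0.5263/0.4737 = 1.1109

Final: 1.1109


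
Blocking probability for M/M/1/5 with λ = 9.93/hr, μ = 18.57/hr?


ρ = λ/μ = 9.93/18.57 = 0.5347
P_K = (1−ρ)ρ^K/(1−ρ^(K+1)) = (0.4653·0.043721)/(1 − 0.023379)
= 0.020342/0.976621 = 0.020829

Final: 0.020829


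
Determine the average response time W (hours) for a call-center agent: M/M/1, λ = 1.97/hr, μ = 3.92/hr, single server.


W = 1/(μ−λ) = 1/(3.92 − 1.97) = 1/1.95 = 0.5128 hr

Final: 0.5128 hr


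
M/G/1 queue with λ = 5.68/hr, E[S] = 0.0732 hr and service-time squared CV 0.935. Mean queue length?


ρ = λ·E[S] = 5.68·0.0732 = 0.4158
Lq = ρ²(1+C_s²)/(2(1−ρ)) = 0.1729·(1+0.935)/(2·0.5842)
= 0.1729·1.9350/1.1684 = 0.28628

Final: 0.28628


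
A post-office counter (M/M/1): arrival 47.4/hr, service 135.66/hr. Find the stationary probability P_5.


ρ = 47.4/135.66 = 0.3494
P_n = (1−ρ)·ρ^n = (1 − 0.3494)·0.3494^5 = 0.6506·0.005208 = 0.003388

Final: 0.003388


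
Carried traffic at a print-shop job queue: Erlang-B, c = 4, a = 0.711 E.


B(4,0.711) = 0.005234 (Erlang-B)
Carried load = a(1 − B) = 0.711·(1 − 0.005234) = 0.711·0.994766 = 0.7073 E

Final: 0.7073 Erlangs


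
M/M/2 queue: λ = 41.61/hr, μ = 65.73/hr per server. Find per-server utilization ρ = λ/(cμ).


ρ = λ/(cμ) = 41.61/(2·65.73) = 41.61/131.46 = 0.3165

Final: 0.3165


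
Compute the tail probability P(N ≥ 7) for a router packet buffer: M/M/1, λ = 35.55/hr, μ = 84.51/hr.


ρ = 35.55/84.51 = 0.4207
P(N ≥ n) = ρ^n = 0.4207^7 = 0.002331

Final: 0.002331


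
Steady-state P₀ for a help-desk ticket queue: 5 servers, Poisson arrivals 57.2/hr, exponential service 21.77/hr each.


a = λ/μ = 57.2/21.77 = 2.6275; ρ = a/c = 0.5255
Σ_{k=0}^{4} a^k/k! (terms k=0..4) = 1.00000 + 2.62747 + 3.45180 + 3.02316 + 1.98582 = 12.08825
Tail: a^5/(5!(1−ρ)) = 125.22412/(120·0.4745) = 2.19920
P₀ = 1/(12.08825 + 2.19920) = 1/14.28745 = 0.069992

Final: 0.069992
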